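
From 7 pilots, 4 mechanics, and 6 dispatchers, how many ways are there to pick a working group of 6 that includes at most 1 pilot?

1974

Split by how many pilots are chosen (0 through 1).
Sum: C(7,0)·C(10,6) + C(7,1)·C(10,5) = 210 + 1764 = 1974.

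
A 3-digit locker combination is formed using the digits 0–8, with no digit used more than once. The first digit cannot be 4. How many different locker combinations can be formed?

The first digit has 9−1 = 8 choices (anything except 4).
The remaining 2 digits are filled from the other 8 symbols without repetition: 8 × 7 = 56.
Total: 8 × 56 = 448.

448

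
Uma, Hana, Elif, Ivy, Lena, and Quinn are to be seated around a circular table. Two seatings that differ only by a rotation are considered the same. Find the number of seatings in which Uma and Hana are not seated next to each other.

All circular seatings of 6 people number (5)! = 120.
Seatings with Uma beside Hana: treat them as a block with 2 internal orders, giving 2 × (4)! = 48.
Subtracting, 120 − 48 = 72.

72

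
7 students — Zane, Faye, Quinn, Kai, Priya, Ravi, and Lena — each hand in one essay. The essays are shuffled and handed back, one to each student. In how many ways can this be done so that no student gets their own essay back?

1854

Let Aᵢ be the assignments in which student i gets their own essay. We want the size of the complement of A₁∪…∪A_7.
By inclusion–exclusion this is Σ_{j=0}^{7} (−1)^j C(7,j)·(7−j)!.
Computing: 5040 − 5040 + 2520 − 840 + 210 − 42 + 7 − 1 = 1854.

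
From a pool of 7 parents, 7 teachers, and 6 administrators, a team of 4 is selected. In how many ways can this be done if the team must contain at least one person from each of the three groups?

Total 4-person selections from all 20: C(20,4) = 4845.
Subtract selections that omit an entire group: no parents → C(13,4) = 715; no teachers → C(13,4) = 715; no administrators → C(14,4) = 1001.
Add back selections omitting two groups (i.e. drawn from a single group): C(7,4) + C(7,4) + C(6,4) = 85.
By inclusion–exclusion: 4845 − 2431 + 85 = 2499.

2499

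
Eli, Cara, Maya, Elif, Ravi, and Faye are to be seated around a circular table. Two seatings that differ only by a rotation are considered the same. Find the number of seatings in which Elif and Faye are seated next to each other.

48

Glue Elif and Faye into a block (2 internal orders). Seating 5 units around a circle gives (4)! arrangements.
So 2 × (4)! = 2 × 24 = 48.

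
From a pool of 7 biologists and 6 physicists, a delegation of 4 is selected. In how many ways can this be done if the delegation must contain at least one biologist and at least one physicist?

665

Total 4-person selections from all 13: C(13,4) = 715.
Selections missing a whole group: no biologists → C(6,4) = 15; no physicists → C(7,4) = 35.
Both groups omitted at once is impossible, so 715 − 50 = 665.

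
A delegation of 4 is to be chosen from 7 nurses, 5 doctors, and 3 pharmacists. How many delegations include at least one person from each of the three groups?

Unrestricted: C(15,4) = 1365 ways to pick any 4 of the 15.
Subtract selections that omit an entire group: no nurses → C(8,4) = 70; no doctors → C(10,4) = 210; no pharmacists → C(12,4) = 495.
Add back selections omitting two groups (i.e. drawn from a single group): C(7,4) + C(5,4) + C(3,4) = 40.
By inclusion–exclusion: 1365 − 775 + 40 = 630.

630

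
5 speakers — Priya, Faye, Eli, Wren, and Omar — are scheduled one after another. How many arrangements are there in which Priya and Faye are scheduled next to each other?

Treat {Priya, Faye} as a single unit. There are 4 units to order, and the pair itself can be ordered 2 ways.
That gives 2 × 4! = 2 × 24 = 48.

48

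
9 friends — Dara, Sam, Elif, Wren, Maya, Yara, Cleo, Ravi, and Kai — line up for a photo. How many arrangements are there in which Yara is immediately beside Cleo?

80640

Glue Yara and Cleo into one block (2 internal orders), leaving 8 units to arrange in a row.
So the count is 2·(8)! = 80640.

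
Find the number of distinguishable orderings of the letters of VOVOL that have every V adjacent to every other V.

Treat the 2 copies of V as a single block. The multiset to arrange is then {VV, L, O, O}, 4 items in all.
That gives (4)!/(2!) = 12 arrangements.

12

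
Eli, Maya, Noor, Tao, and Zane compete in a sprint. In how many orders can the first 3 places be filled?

There are 5 choices for 1st place, 4 for 2nd, and 3 for 3rd.
That gives 5 × 4 × 3 = 60.

60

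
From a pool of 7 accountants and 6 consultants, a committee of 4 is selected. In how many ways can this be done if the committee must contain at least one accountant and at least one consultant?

Unrestricted: C(13,4) = 715 ways to pick any 4 of the 13.
Subtract selections that omit an entire group: no accountants → C(6,4) = 15; no consultants → C(7,4) = 35.
Both groups omitted at once is impossible, so 715 − 50 = 665.

665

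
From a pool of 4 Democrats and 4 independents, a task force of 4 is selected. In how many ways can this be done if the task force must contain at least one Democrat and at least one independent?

68

With no constraint there are C(8,4) = 70 possible selections.
Subtract selections that omit an entire group: no Democrats → C(4,4) = 1; no independents → C(4,4) = 1.
Both groups omitted at once is impossible, so 70 − 2 = 68.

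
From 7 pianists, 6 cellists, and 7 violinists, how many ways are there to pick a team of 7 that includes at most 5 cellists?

77506

Split by how many cellists are chosen (0 through 5).
Sum: C(6,0)·C(14,7) + C(6,1)·C(14,6) + C(6,2)·C(14,5) + C(6,3)·C(14,4) + C(6,4)·C(14,3) + C(6,5)·C(14,2) = 3432 + 18018 + 30030 + 20020 + 5460 + 546 = 77506.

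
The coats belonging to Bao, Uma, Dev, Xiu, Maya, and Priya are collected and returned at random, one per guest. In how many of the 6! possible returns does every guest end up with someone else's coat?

This is the derangement count D_6: permutations of 6 items with no fixed point.
By inclusion–exclusion this is Σ_{j=0}^{6} (−1)^j C(6,j)·(6−j)!.
Computing: 720 − 720 + 360 − 120 + 30 − 6 + 1 = 265.

265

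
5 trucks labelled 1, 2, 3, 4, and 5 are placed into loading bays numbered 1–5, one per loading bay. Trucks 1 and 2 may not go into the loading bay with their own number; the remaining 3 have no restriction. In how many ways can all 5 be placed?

78

Let Aᵢ (for i ∈ {1, 2}) be the placements that put truck i in its forbidden loading bay. Any j of these fix j positions, leaving (5−j)! ways to fill the rest, and there are C(2,j) ways to pick which j.
By inclusion–exclusion, the number of valid placements is Σ_{j=0}^{2} (−1)^j C(2,j)·(5−j)!.
Computing: 120 − 48 + 6 = 78.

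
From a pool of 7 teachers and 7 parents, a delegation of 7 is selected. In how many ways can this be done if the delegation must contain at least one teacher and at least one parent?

Total 7-person selections from all 14: C(14,7) = 3432.
Subtract selections that omit an entire group: no teachers → C(7,7) = 1; no parents → C(7,7) = 1.
Both groups omitted at once is impossible, so 3432 − 2 = 3430.

3430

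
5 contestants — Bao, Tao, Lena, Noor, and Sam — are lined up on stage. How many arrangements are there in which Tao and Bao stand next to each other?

48

Glue Tao and Bao into one block (2 internal orders), leaving 4 units to arrange in a row.
That gives 2 × 4! = 2 × 24 = 48.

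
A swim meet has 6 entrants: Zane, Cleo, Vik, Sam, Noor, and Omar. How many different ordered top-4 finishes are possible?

This is an ordered selection of 4 from 6: P(6,4).
That gives 6 × 5 × 4 × 3 = 360.

360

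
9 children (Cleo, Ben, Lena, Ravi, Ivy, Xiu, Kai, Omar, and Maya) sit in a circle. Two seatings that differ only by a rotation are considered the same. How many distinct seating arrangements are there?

Around a circle, 9 distinct people have 9!/9 = (8)! = 40320 rotationally distinct seatings.

40320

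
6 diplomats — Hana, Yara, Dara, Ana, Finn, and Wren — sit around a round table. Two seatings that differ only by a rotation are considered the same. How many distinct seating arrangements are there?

120

Fix one person's seat to break rotational symmetry; the remaining 5 people can be arranged in (5)! = 120 ways.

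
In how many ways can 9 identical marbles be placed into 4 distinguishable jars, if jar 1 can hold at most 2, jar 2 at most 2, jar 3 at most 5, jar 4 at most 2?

Without the upper bounds there are C(12,3) = 220 ways to split 9 among 4 jars.
Subtract solutions that violate a single cap (substitute x_i' = x_i − (cap_i+1)): x_1 ≥ 3 gives C(9,3) = 84; x_2 ≥ 3 gives C(9,3) = 84; x_3 ≥ 6 gives C(6,3) = 20; x_4 ≥ 3 gives C(9,3) = 84. Together 272.
Add back pairs where two caps are both exceeded: 20 + 1 + 20 + 1 + 20 + 1 = 63.
Subtract triples: 0 + 1 + 0 + 0 = 1.
By inclusion–exclusion the count is 220 − 272 + 63 − 1 = 10.

10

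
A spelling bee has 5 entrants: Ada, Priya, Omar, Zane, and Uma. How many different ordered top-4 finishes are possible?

120

This is an ordered selection of 4 from 5: P(5,4).
That gives 5 × 4 × 3 × 2 = 120.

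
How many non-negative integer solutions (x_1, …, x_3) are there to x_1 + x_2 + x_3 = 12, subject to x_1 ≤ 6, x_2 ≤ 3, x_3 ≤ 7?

Ignoring the caps, the number of non-negative solutions to x_1+…+x_3 = 12 is C(14,2) = 91.
Subtract solutions that violate a single cap (substitute x_i' = x_i − (cap_i+1)): x_1 ≥ 7 gives C(7,2) = 21; x_2 ≥ 4 gives C(10,2) = 45; x_3 ≥ 8 gives C(6,2) = 15. Together 81.
Add back pairs where two caps are both exceeded: 3 + 0 + 1 = 4.
By inclusion–exclusion the count is 91 − 81 + 4 = 14.

14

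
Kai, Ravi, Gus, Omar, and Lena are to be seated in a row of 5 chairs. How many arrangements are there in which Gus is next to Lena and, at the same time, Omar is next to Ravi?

Treat {Gus,Lena} as one block (2 orders) and {Omar,Ravi} as another (2 orders).
That leaves 3 units to arrange: 2 × 2 × 3! = 4 × 6 = 24.

24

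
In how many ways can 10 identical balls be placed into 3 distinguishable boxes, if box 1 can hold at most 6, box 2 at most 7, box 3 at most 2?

By stars and bars, unrestricted non-negative solutions to x_1+…+x_3 = 10 number C(10+2,2) = 66.
Subtract solutions that violate a single cap (substitute x_i' = x_i − (cap_i+1)): x_1 ≥ 7 gives C(5,2) = 10; x_2 ≥ 8 gives C(4,2) = 6; x_3 ≥ 3 gives C(9,2) = 36. Together 52.
Add back pairs where two caps are both exceeded: 0 + 1 + 0 = 1.
By inclusion–exclusion the count is 66 − 52 + 1 = 15.

15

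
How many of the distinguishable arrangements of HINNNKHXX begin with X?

Fix X in the first position and arrange the remaining 8 letters.
Those 8 letters have H appearing twice and N appearing 3 times, giving (8)!/(3!·2!) = 3360.

3360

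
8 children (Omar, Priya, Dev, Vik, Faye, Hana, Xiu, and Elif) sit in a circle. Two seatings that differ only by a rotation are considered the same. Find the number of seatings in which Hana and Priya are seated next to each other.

Glue Hana and Priya into a block (2 internal orders). Seating 7 units around a circle gives (6)! arrangements.
So 2 × (6)! = 2 × 720 = 1440.

1440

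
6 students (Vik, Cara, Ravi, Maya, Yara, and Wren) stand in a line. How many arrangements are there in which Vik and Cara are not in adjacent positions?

480

Of the 6! = 720 arrangements, those with Vik and Cara adjacent number 2 × 5! = 240 (treat the pair as a block with 2 internal orders).
So 720 − 240 = 480 arrangements keep them apart.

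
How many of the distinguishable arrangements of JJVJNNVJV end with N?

Fix N in the last position and arrange the remaining 8 letters.
Those 8 letters have J appearing 4 times and V appearing 3 times, giving (8)!/(4!·3!) = 280.

280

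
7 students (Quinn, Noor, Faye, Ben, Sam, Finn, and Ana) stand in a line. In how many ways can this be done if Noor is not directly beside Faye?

3600

Of the 7! = 5040 arrangements, those with Noor and Faye adjacent number 2 × 6! = 1440 (treat the pair as a block with 2 internal orders).
So 5040 − 1440 = 3600 arrangements keep them apart.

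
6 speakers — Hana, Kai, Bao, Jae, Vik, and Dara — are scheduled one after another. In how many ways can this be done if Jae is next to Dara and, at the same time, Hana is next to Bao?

96

Treat {Jae,Dara} as one block (2 orders) and {Hana,Bao} as another (2 orders).
That leaves 4 units to arrange: 2 × 2 × 4! = 4 × 24 = 96.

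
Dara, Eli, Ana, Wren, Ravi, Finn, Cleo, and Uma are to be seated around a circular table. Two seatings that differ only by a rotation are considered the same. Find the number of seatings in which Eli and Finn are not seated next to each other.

3600

All circular seatings of 8 people number (7)! = 5040.
Seatings with Eli beside Finn: treat them as a block with 2 internal orders, giving 2 × (6)! = 1440.
Subtracting, 5040 − 1440 = 3600.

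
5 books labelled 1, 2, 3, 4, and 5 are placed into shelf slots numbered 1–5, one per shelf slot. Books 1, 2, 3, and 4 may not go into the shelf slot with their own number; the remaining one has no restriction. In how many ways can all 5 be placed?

53

Let Aᵢ (for 1 ≤ i ≤ 4) be the placements that put book i in its forbidden shelf slot. Any j of these fix j positions, leaving (5−j)! ways to fill the rest, and there are C(4,j) ways to pick which j.
By inclusion–exclusion, the number of valid placements is Σ_{j=0}^{4} (−1)^j C(4,j)·(5−j)!.
Computing: 120 − 96 + 36 − 8 + 1 = 53.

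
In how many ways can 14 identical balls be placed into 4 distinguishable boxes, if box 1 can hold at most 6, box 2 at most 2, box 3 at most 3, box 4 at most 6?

By stars and bars, unrestricted non-negative solutions to x_1+…+x_4 = 14 number C(14+3,3) = 680.
Subtract solutions that violate a single cap (substitute x_i' = x_i − (cap_i+1)): x_1 ≥ 7 gives C(10,3) = 120; x_2 ≥ 3 gives C(14,3) = 364; x_3 ≥ 4 gives C(13,3) = 286; x_4 ≥ 7 gives C(10,3) = 120. Together 890.
Add back pairs where two caps are both exceeded: 35 + 20 + 1 + 120 + 35 + 20 = 231.
Subtract triples: 1 + 0 + 0 + 1 = 2.
By inclusion–exclusion the count is 680 − 890 + 231 − 2 = 19.

19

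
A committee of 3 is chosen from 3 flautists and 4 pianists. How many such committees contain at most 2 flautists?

Split by how many flautists are chosen (0 through 2).
Sum: C(3,0)·C(4,3) + C(3,1)·C(4,2) + C(3,2)·C(4,1) = 4 + 18 + 12 = 34.

34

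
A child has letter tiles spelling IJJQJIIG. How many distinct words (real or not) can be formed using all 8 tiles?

1120

Letter multiplicities in IJJQJIIG: G×1, I×3, J×3, Q×1.
So there are 8! / (3!·3!) = 1120 distinguishable arrangements.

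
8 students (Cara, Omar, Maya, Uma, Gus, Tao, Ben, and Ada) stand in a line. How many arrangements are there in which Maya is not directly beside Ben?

There are 8! = 40320 arrangements in all. If Maya and Ben are adjacent, merging them into one block gives 2·(7)! = 10080 arrangements.
So 40320 − 10080 = 30240 arrangements keep them apart.

30240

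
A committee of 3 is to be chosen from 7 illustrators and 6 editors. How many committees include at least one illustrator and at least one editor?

231

Total 3-person selections from all 13: C(13,3) = 286.
Selections missing a whole group: no illustrators → C(6,3) = 20; no editors → C(7,3) = 35.
Both groups omitted at once is impossible, so 286 − 55 = 231.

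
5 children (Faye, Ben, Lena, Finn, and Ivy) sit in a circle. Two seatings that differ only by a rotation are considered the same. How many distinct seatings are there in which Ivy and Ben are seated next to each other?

Glue Ivy and Ben into a block (2 internal orders). Seating 4 units around a circle gives (3)! arrangements.
So 2 × (3)! = 2 × 6 = 12.

12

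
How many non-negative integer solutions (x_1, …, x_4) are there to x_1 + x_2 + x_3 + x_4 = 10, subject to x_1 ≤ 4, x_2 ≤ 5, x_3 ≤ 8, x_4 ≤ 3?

112

By stars and bars, unrestricted non-negative solutions to x_1+…+x_4 = 10 number C(10+3,3) = 286.
Subtract solutions that violate a single cap (substitute x_i' = x_i − (cap_i+1)): x_1 ≥ 5 gives C(8,3) = 56; x_2 ≥ 6 gives C(7,3) = 35; x_3 ≥ 9 gives C(4,3) = 4; x_4 ≥ 4 gives C(9,3) = 84. Together 179.
Add back pairs where two caps are both exceeded: 0 + 0 + 4 + 0 + 1 + 0 = 5.
By inclusion–exclusion the count is 286 − 179 + 5 = 112.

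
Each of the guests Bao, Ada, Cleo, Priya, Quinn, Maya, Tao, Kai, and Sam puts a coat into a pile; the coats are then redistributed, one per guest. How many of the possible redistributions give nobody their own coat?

133496

This is the derangement count D_9: permutations of 9 items with no fixed point.
By inclusion–exclusion this is Σ_{j=0}^{9} (−1)^j C(9,j)·(9−j)!.
Computing: 362880 − 362880 + 181440 − 60480 + 15120 − 3024 + 504 − 72 + 9 − 1 = 133496.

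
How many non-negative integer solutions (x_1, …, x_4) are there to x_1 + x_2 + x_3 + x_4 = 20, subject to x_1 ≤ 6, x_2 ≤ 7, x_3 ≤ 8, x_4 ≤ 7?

159

By stars and bars, unrestricted non-negative solutions to x_1+…+x_4 = 20 number C(20+3,3) = 1771.
Subtract solutions that violate a single cap (substitute x_i' = x_i − (cap_i+1)): x_1 ≥ 7 gives C(16,3) = 560; x_2 ≥ 8 gives C(15,3) = 455; x_3 ≥ 9 gives C(14,3) = 364; x_4 ≥ 8 gives C(15,3) = 455. Together 1834.
Add back pairs where two caps are both exceeded: 56 + 35 + 56 + 20 + 35 + 20 = 222.
By inclusion–exclusion the count is 1771 − 1834 + 222 = 159.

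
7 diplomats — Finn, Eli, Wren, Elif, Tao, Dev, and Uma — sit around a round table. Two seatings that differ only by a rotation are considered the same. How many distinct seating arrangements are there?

720

Fix one person's seat to break rotational symmetry; the remaining 6 people can be arranged in (6)! = 720 ways.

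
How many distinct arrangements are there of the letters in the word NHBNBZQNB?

NHBNBZQNB has 9 letters with B appearing 3 times and N appearing 3 times.
So there are 9! / (3!·3!) = 10080 distinguishable arrangements.

10080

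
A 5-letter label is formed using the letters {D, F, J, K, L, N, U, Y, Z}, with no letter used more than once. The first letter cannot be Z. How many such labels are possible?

The first letter has 9−1 = 8 choices (anything except Z).
The remaining 4 letters are filled from the other 8 symbols without repetition: 8 × 7 × 6 × 5 = 1680.
Total: 8 × 1680 = 13440.

13440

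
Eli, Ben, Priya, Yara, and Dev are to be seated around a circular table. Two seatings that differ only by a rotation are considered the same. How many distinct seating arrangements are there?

Around a circle, 5 distinct people have 5!/5 = (4)! = 24 rotationally distinct seatings.

24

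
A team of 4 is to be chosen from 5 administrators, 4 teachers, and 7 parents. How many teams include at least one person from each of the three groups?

910

Total 4-person selections from all 16: C(16,4) = 1820.
Subtract selections that omit an entire group: no administrators → C(11,4) = 330; no teachers → C(12,4) = 495; no parents → C(9,4) = 126.
Add back selections omitting two groups (i.e. drawn from a single group): C(5,4) + C(4,4) + C(7,4) = 41.
By inclusion–exclusion: 1820 − 951 + 41 = 910.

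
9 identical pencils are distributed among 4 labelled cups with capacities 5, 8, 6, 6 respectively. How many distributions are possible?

179

Ignoring the caps, the number of non-negative solutions to x_1+…+x_4 = 9 is C(12,3) = 220.
Subtract solutions that violate a single cap (substitute x_i' = x_i − (cap_i+1)): x_1 ≥ 6 gives C(6,3) = 20; x_2 ≥ 9 gives C(3,3) = 1; x_3 ≥ 7 gives C(5,3) = 10; x_4 ≥ 7 gives C(5,3) = 10. Together 41.
No two caps can be exceeded simultaneously, so the pair terms are all 0.
By inclusion–exclusion the count is 220 − 41 + 0 = 179.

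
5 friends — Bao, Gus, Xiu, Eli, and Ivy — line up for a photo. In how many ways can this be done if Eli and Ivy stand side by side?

48

Place the 3 others and the Eli-Ivy pair as 4 objects in a line; the pair has 2 internal arrangements.
So the count is 2·(4)! = 48.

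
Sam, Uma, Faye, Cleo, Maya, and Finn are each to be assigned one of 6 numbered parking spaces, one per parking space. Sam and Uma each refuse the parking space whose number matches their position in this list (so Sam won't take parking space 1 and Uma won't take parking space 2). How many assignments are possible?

Let Aᵢ (for i ∈ {1, 2}) be the placements that put person i in their forbidden parking space. Any j of these fix j positions, leaving (6−j)! ways to fill the rest, and there are C(2,j) ways to pick which j.
By inclusion–exclusion, the number of valid placements is Σ_{j=0}^{2} (−1)^j C(2,j)·(6−j)!.
Computing: 720 − 240 + 24 = 504.

504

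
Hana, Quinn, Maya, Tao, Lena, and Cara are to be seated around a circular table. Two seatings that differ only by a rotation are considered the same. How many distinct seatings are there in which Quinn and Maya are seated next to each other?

48

Treat {Quinn, Maya} as one unit (2 internal orders) and seat the resulting 5 units around the table: (4)! circular arrangements.
So 2 × (4)! = 2 × 24 = 48.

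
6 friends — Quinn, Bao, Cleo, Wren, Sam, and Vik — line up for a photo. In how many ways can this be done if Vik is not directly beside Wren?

480

There are 6! = 720 arrangements in all. If Vik and Wren are adjacent, merging them into one block gives 2·(5)! = 240 arrangements.
Complementary counting: 720 − 240 = 480.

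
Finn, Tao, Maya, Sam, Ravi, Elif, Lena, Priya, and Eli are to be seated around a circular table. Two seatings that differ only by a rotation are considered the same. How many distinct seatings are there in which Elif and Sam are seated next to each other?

Treat {Elif, Sam} as one unit (2 internal orders) and seat the resulting 8 units around the table: (7)! circular arrangements.
So 2 × (7)! = 2 × 5040 = 10080.

10080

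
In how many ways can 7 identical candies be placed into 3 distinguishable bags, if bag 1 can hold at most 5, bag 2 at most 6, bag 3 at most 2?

17

Without the upper bounds there are C(9,2) = 36 ways to split 7 among 3 bags.
Subtract solutions that violate a single cap (substitute x_i' = x_i − (cap_i+1)): x_1 ≥ 6 gives C(3,2) = 3; x_2 ≥ 7 gives C(2,2) = 1; x_3 ≥ 3 gives C(6,2) = 15. Together 19.
No two caps can be exceeded simultaneously, so the pair terms are all 0.
By inclusion–exclusion the count is 36 − 19 + 0 = 17.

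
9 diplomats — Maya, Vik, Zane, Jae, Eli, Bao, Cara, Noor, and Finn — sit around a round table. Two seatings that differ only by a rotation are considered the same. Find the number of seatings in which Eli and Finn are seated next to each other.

10080

Treat {Eli, Finn} as one unit (2 internal orders) and seat the resulting 8 units around the table: (7)! circular arrangements.
So 2 × (7)! = 2 × 5040 = 10080.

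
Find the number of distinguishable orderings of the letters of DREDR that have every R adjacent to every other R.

Treat the 2 copies of R as a single block. The multiset to arrange is then {RR, D, D, E}, 4 items in all.
That gives (4)!/(2!) = 12 arrangements.

12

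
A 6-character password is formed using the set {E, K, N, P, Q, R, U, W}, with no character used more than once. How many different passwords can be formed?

With no repetition, fill the 6 characters in order: 8 choices, then 7, down to 3.
8 × 7 × 6 × 5 × 4 × 3 = 20160.

20160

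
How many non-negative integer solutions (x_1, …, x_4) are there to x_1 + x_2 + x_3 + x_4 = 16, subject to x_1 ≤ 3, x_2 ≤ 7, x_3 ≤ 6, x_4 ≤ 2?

Ignoring the caps, the number of non-negative solutions to x_1+…+x_4 = 16 is C(19,3) = 969.
Subtract solutions that violate a single cap (substitute x_i' = x_i − (cap_i+1)): x_1 ≥ 4 gives C(15,3) = 455; x_2 ≥ 8 gives C(11,3) = 165; x_3 ≥ 7 gives C(12,3) = 220; x_4 ≥ 3 gives C(16,3) = 560. Together 1400.
Add back pairs where two caps are both exceeded: 35 + 56 + 220 + 4 + 56 + 84 = 455.
Subtract triples: 0 + 4 + 10 + 0 = 14.
By inclusion–exclusion the count is 969 − 1400 + 455 − 14 = 10.

10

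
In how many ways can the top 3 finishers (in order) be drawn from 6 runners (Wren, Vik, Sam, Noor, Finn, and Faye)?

This is an ordered selection of 3 from 6: P(6,3).
That gives 6 × 5 × 4 = 120.

120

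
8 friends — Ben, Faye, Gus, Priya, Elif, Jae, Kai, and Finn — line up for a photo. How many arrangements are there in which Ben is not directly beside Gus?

There are 8! = 40320 arrangements in all. If Ben and Gus are adjacent, merging them into one block gives 2·(7)! = 10080 arrangements.
So 40320 − 10080 = 30240 arrangements keep them apart.

30240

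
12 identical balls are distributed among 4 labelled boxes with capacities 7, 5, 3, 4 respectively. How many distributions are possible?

86

Ignoring the caps, the number of non-negative solutions to x_1+…+x_4 = 12 is C(15,3) = 455.
Subtract solutions that violate a single cap (substitute x_i' = x_i − (cap_i+1)): x_1 ≥ 8 gives C(7,3) = 35; x_2 ≥ 6 gives C(9,3) = 84; x_3 ≥ 4 gives C(11,3) = 165; x_4 ≥ 5 gives C(10,3) = 120. Together 404.
Add back pairs where two caps are both exceeded: 0 + 1 + 0 + 10 + 4 + 20 = 35.
By inclusion–exclusion the count is 455 − 404 + 35 = 86.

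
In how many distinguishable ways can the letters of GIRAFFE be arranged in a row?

The 7 letters of GIRAFFE have repeats: F appearing twice.
So there are 7! / (2!) = 2520 distinguishable arrangements.

2520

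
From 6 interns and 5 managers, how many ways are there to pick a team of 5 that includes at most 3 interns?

Split by how many interns are chosen (0 through 3).
Sum: C(6,0)·C(5,5) + C(6,1)·C(5,4) + C(6,2)·C(5,3) + C(6,3)·C(5,2) = 1 + 30 + 150 + 200 = 381.

381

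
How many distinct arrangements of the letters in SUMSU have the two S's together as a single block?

Treat the 2 copies of S as a single block. The multiset to arrange is then {SS, M, U, U}, 4 items in all.
That gives (4)!/(2!) = 12 arrangements.

12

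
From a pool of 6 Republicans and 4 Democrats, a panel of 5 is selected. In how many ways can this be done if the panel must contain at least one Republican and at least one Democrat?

246

Total 5-person selections from all 10: C(10,5) = 252.
Selections missing a whole group: no Republicans → C(4,5) = 0; no Democrats → C(6,5) = 6.
Both groups omitted at once is impossible, so 252 − 6 = 246.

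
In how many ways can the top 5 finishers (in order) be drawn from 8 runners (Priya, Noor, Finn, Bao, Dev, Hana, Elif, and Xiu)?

6720

This is an ordered selection of 5 from 8: P(8,5).
That gives 8 × 7 × 6 × 5 × 4 = 6720.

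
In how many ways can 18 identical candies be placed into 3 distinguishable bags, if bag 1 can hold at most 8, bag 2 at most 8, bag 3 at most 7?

21

Ignoring the caps, the number of non-negative solutions to x_1+…+x_3 = 18 is C(20,2) = 190.
Subtract solutions that violate a single cap (substitute x_i' = x_i − (cap_i+1)): x_1 ≥ 9 gives C(11,2) = 55; x_2 ≥ 9 gives C(11,2) = 55; x_3 ≥ 8 gives C(12,2) = 66. Together 176.
Add back pairs where two caps are both exceeded: 1 + 3 + 3 = 7.
By inclusion–exclusion the count is 190 − 176 + 7 = 21.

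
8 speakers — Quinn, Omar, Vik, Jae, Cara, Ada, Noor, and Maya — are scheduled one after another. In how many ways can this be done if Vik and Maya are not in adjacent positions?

30240

There are 8! = 40320 arrangements in all. If Vik and Maya are adjacent, merging them into one block gives 2·(7)! = 10080 arrangements.
Complementary counting: 40320 − 10080 = 30240.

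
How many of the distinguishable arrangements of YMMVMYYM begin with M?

With the first slot taken by M, it remains to arrange the other 7 letters (YMVMYYM).
Those 7 letters have M appearing 3 times and Y appearing 3 times, giving (7)!/(3!·3!) = 140.

140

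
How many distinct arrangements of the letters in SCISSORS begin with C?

Fix C in the first position and arrange the remaining 7 letters.
Those 7 letters have S appearing 4 times, giving (7)!/(4!) = 210.

210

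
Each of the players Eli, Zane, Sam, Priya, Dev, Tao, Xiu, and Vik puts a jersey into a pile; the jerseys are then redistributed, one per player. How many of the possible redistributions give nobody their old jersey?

14833

This is the derangement count D_8: permutations of 8 items with no fixed point.
By inclusion–exclusion this is Σ_{j=0}^{8} (−1)^j C(8,j)·(8−j)!.
Computing: 40320 − 40320 + 20160 − 6720 + 1680 − 336 + 56 − 8 + 1 = 14833.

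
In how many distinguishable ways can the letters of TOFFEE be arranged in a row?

Letter multiplicities in TOFFEE: E×2, F×2, O×1, T×1.
Dividing 6! = 720 by 2!·2! = 4 for the repeated letters gives 180.

180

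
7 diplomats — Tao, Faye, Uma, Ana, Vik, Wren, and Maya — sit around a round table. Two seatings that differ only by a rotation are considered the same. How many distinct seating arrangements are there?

720

Seat Tao anywhere (absorbing the rotational symmetry), then permute the other 6: (6)! = 720.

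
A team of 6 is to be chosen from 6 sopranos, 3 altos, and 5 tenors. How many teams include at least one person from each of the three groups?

2430

With no constraint there are C(14,6) = 3003 possible selections.
Subtract selections that omit an entire group: no sopranos → C(8,6) = 28; no altos → C(11,6) = 462; no tenors → C(9,6) = 84.
Add back selections omitting two groups (i.e. drawn from a single group): C(6,6) + C(3,6) + C(5,6) = 1.
By inclusion–exclusion: 3003 − 574 + 1 = 2430.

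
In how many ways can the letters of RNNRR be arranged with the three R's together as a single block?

3

Treat the 3 copies of R as a single block. The multiset to arrange is then {RRR, N, N}, 3 items in all.
That gives (3)!/(2!) = 3 arrangements.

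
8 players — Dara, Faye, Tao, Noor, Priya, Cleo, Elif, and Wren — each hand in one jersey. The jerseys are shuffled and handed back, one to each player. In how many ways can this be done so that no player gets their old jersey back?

14833

This is the derangement count D_8: permutations of 8 items with no fixed point.
By inclusion–exclusion this is Σ_{j=0}^{8} (−1)^j C(8,j)·(8−j)!.
Computing: 40320 − 40320 + 20160 − 6720 + 1680 − 336 + 56 − 8 + 1 = 14833.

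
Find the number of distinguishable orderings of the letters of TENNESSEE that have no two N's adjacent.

Total arrangements of TENNESSEE: 9!/(4!·2!·2!) = 3780.
If the two N's are adjacent, glue them into one block, leaving 8 items to arrange: (8)!/(4!·2!) = 840 ways.
Subtracting, 3780 − 840 = 2940 arrangements keep the N's apart.

2940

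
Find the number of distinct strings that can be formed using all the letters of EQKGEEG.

420

The 7 letters of EQKGEEG have repeats: E appearing 3 times and G appearing twice.
The number of distinct arrangements is 7!/(3!·2!) = 5040/12 = 420.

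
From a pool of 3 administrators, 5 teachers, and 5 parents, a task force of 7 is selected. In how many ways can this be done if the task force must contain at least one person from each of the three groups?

With no constraint there are C(13,7) = 1716 possible selections.
Subtract selections that omit an entire group: no administrators → C(10,7) = 120; no teachers → C(8,7) = 8; no parents → C(8,7) = 8.
Add back selections omitting two groups (i.e. drawn from a single group): C(3,7) + C(5,7) + C(5,7) = 0.
By inclusion–exclusion: 1716 − 136 + 0 = 1580.

1580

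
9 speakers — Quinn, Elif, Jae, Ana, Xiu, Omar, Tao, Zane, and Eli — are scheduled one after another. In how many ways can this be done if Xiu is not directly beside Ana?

282240

There are 9! = 362880 arrangements in all. If Xiu and Ana are adjacent, merging them into one block gives 2·(8)! = 80640 arrangements.
Complementary counting: 362880 − 80640 = 282240.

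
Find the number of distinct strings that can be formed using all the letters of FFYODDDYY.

FFYODDDYY has 9 letters with D appearing 3 times, F appearing twice, and Y appearing 3 times.
Dividing 9! = 362880 by 3!·3!·2! = 72 for the repeated letters gives 5040.

5040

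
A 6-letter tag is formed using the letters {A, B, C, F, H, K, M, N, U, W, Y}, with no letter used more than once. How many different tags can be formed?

332640

With no repetition, fill the 6 letters in order: 11 choices, then 10, down to 6.
That product is 11 × 10 × 9 × 8 × 7 × 6 = 332640.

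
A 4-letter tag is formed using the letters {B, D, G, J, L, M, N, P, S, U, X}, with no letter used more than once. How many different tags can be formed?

7920

Choose and order 4 of the 11 symbols: the first letter has 11 options, the next 10, then 9, 8.
That product is 11 × 10 × 9 × 8 = 7920.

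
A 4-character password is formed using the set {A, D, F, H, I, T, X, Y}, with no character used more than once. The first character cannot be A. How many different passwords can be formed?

The first character has 8−1 = 7 choices (anything except A).
The remaining 3 characters are filled from the other 7 symbols without repetition: 7 × 6 × 5 = 210.
Total: 7 × 210 = 1470.

1470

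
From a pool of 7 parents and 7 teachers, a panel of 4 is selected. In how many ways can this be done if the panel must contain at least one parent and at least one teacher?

Total 4-person selections from all 14: C(14,4) = 1001.
Subtract selections that omit an entire group: no parents → C(7,4) = 35; no teachers → C(7,4) = 35.
Both groups omitted at once is impossible, so 1001 − 70 = 931.

931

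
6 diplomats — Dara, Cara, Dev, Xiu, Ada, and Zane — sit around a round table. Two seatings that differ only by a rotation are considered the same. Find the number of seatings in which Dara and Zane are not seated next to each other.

Without the restriction there are (5)! = 120 seatings.
Seatings with Dara beside Zane: treat them as a block with 2 internal orders, giving 2 × (4)! = 48.
Subtracting, 120 − 48 = 72.

72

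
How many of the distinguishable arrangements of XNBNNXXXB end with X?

Fix X in the last position and arrange the remaining 8 letters.
Those 8 letters have B appearing twice, N appearing 3 times, and X appearing 3 times, giving (8)!/(3!·3!·2!) = 560.

560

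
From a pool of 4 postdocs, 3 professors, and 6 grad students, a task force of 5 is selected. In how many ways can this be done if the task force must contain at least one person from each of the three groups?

894

Total 5-person selections from all 13: C(13,5) = 1287.
Selections missing a whole group: no postdocs → C(9,5) = 126; no professors → C(10,5) = 252; no grad students → C(7,5) = 21.
Add back selections omitting two groups (i.e. drawn from a single group): C(4,5) + C(3,5) + C(6,5) = 6.
By inclusion–exclusion: 1287 − 399 + 6 = 894.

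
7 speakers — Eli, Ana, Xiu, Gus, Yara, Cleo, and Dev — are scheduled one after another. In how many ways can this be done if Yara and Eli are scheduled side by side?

1440

Treat {Yara, Eli} as a single unit. There are 6 units to order, and the pair itself can be ordered 2 ways.
That gives 2 × 6! = 2 × 720 = 1440.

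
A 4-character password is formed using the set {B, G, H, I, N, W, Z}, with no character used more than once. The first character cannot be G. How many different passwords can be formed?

The first character has 7−1 = 6 choices (anything except G).
The remaining 3 characters are filled from the other 6 symbols without repetition: 6 × 5 × 4 = 120.
Total: 6 × 120 = 720.

720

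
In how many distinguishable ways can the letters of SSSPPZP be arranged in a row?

140

The 7 letters of SSSPPZP have repeats: P appearing 3 times and S appearing 3 times.
Dividing 7! = 5040 by 3!·3! = 36 for the repeated letters gives 140.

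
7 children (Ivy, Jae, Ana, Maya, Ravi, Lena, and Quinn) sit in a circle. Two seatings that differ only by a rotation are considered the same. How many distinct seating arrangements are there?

Around a circle, 7 distinct people have 7!/7 = (6)! = 720 rotationally distinct seatings.

720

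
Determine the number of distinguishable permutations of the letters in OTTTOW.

60

The 6 letters of OTTTOW have repeats: O appearing twice and T appearing 3 times.
So there are 6! / (3!·2!) = 60 distinguishable arrangements.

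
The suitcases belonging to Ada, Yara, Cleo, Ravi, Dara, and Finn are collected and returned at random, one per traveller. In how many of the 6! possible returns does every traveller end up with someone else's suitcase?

265

Let Aᵢ be the assignments in which traveller i gets their own suitcase. We want the size of the complement of A₁∪…∪A_6.
By inclusion–exclusion this is Σ_{j=0}^{6} (−1)^j C(6,j)·(6−j)!.
Computing: 720 − 720 + 360 − 120 + 30 − 6 + 1 = 265.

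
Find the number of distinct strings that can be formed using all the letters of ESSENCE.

ESSENCE has 7 letters with E appearing 3 times and S appearing twice.
Dividing 7! = 5040 by 3!·2! = 12 for the repeated letters gives 420.

420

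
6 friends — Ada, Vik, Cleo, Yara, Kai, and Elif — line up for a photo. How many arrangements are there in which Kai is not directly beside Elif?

480

There are 6! = 720 arrangements in all. If Kai and Elif are adjacent, merging them into one block gives 2·(5)! = 240 arrangements.
So 720 − 240 = 480 arrangements keep them apart.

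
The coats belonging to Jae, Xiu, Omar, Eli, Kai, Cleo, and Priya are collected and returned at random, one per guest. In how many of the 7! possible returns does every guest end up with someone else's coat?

1854

Count assignments avoiding every fixed point. For any j of the 7 guests fixed to their own coat, the other 7−j can be arranged in (7−j)! ways.
By inclusion–exclusion this is Σ_{j=0}^{7} (−1)^j C(7,j)·(7−j)!.
Computing: 5040 − 5040 + 2520 − 840 + 210 − 42 + 7 − 1 = 1854.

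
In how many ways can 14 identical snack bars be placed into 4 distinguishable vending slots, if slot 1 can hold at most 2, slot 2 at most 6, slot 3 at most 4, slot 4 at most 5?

19

Ignoring the caps, the number of non-negative solutions to x_1+…+x_4 = 14 is C(17,3) = 680.
Subtract solutions that violate a single cap (substitute x_i' = x_i − (cap_i+1)): x_1 ≥ 3 gives C(14,3) = 364; x_2 ≥ 7 gives C(10,3) = 120; x_3 ≥ 5 gives C(12,3) = 220; x_4 ≥ 6 gives C(11,3) = 165. Together 869.
Add back pairs where two caps are both exceeded: 35 + 84 + 56 + 10 + 4 + 20 = 209.
Subtract triples: 0 + 0 + 1 + 0 = 1.
By inclusion–exclusion the count is 680 − 869 + 209 − 1 = 19.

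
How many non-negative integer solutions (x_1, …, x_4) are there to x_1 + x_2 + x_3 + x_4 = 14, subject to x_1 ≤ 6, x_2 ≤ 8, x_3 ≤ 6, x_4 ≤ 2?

Ignoring the caps, the number of non-negative solutions to x_1+…+x_4 = 14 is C(17,3) = 680.
Subtract solutions that violate a single cap (substitute x_i' = x_i − (cap_i+1)): x_1 ≥ 7 gives C(10,3) = 120; x_2 ≥ 9 gives C(8,3) = 56; x_3 ≥ 7 gives C(10,3) = 120; x_4 ≥ 3 gives C(14,3) = 364. Together 660.
Add back pairs where two caps are both exceeded: 0 + 1 + 35 + 0 + 10 + 35 = 81.
By inclusion–exclusion the count is 680 − 660 + 81 = 101.

101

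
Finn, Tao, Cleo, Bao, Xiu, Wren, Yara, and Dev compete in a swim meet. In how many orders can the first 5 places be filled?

This is an ordered selection of 5 from 8: P(8,5).
That gives 8 × 7 × 6 × 5 × 4 = 6720.

6720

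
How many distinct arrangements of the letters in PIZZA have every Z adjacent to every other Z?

Treat the 2 copies of Z as a single block. The multiset to arrange is then {ZZ, A, I, P}, 4 items in all.
All 4 items are distinct, so there are (4)! = 24 arrangements.

24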